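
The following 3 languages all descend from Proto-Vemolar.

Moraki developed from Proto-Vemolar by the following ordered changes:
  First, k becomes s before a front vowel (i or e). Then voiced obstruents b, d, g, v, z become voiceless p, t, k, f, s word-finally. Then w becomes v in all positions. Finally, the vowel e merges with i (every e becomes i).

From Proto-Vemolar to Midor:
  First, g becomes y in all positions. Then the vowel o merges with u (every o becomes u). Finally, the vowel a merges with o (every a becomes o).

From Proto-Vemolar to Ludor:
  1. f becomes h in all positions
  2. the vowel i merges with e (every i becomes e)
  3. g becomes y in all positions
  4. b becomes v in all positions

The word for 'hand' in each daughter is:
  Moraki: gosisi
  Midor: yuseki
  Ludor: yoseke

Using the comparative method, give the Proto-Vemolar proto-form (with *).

Position 2: Moraki has o, Midor has u, Ludor has o. Moraki preserves o here (none of its changes turn any other segment into o), so the proto-segment is *o.
Position 4: Moraki has i, Midor has e, Ludor has e. Midor preserves e here (none of its changes turn any other segment into e), so the proto-segment is *e.
Position 5: Moraki has s, Midor has k, Ludor has k. Midor preserves k here (none of its changes turn any other segment into k), so the proto-segment is *k.
Verify the candidate proto-form against each daughter:
Moraki: start from *goseki.
  rule 1 (palatalisation): goseki → gosesi
  rule 2: no change — gosesi
  rule 3: no change — gosesi
  rule 4 (vowel merger): gosesi → gosisi
  ⇒ Moraki gosisi
Midor: start from *goseki.
  rule 1 (unconditioned shift): goseki → yoseki
  rule 2 (vowel merger): yoseki → yuseki
  rule 3: no change — yuseki
  ⇒ Midor yuseki
Ludor: *goseki > goseke > yoseke  (by vowel merger, unconditioned shift)
*goseki is the unique common source.

*goseki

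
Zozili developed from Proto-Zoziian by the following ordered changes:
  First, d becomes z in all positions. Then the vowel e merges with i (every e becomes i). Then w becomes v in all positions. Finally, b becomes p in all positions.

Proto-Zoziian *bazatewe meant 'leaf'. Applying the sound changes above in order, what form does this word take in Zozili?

pazativi

Zozili: *bazatewe > bazatiwi > bazativi > pazativi  (by vowel merger, unconditioned shift, unconditioned shift)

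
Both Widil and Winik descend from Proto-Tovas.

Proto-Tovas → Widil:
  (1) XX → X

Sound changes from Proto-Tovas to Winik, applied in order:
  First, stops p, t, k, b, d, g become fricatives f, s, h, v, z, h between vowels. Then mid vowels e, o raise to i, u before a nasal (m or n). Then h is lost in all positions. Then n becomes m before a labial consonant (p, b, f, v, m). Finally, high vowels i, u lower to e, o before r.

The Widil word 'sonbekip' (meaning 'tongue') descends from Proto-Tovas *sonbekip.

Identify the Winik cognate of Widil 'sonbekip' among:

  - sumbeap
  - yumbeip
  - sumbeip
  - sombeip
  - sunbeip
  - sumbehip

Winik: start from *sonbekip.
  rule 1 (intervocalic lenition): sonbekip → sonbehip
  rule 2 (pre-nasal raising): sonbehip → sunbehip
  rule 3 (h-loss): sunbehip → sunbeip
  rule 4 (nasal place assimilation): sunbeip → sumbeip
  rule 5: no change — sumbeip
  ⇒ Winik sumbeip
Among the options, 'sumbeip' alone shows every Winik change applied in order.

sumbeip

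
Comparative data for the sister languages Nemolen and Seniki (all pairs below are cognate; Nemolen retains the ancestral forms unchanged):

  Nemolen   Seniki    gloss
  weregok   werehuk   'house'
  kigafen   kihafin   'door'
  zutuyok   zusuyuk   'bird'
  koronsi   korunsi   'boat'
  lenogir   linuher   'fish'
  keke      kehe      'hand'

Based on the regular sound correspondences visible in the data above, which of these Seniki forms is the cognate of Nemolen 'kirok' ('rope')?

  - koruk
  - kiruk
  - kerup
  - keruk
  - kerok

keruk

lenogir ~ linuher — Nemolen i corresponds to Seniki e after a consonant, before r.
weregok ~ werehuk, zutuyok ~ zusuyuk — Nemolen o corresponds to Seniki u after a consonant, before a consonant other than r, m, n, p, b, f, v.
Applying these to Nemolen 'kirok':
  kirok → kerok   (i→e after a consonant, before r)
  kerok → keruk   (o→u after a consonant, before a consonant other than r, m, n, p, b, f, v)
So the Seniki cognate is 'keruk'.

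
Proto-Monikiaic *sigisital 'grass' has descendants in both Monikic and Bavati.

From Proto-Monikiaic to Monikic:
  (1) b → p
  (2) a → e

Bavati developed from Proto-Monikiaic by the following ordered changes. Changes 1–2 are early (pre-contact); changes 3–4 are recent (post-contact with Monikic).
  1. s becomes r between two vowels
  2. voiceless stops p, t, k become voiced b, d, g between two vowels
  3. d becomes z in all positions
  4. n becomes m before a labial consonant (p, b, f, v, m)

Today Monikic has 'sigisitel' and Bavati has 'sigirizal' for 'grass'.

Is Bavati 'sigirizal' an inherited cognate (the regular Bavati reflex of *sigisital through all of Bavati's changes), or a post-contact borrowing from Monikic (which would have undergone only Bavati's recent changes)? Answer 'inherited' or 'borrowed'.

If inherited, *sigisital would pass through all of Bavati's changes:
Bavati: *sigisital
  sigisital → sigirital   [rhotacism]
  sigirital → sigiridal   [intervocalic voicing]
  sigiridal → sigirizal   [unconditioned shift]
  sigirizal (rule 4 does not apply)
  giving Bavati sigirizal.
If borrowed from Monikic 'sigisitel' after the early changes, it would undergo only the recent ones:
  rule 3 (unconditioned shift): no change (sigisitel)
  rule 4 (nasal place assimilation): no change (sigisitel)
  ⇒ as a loan: sigisitel
Bavati 'sigirizal' matches the inherited outcome exactly, so it is an inherited cognate, not a loan.

inherited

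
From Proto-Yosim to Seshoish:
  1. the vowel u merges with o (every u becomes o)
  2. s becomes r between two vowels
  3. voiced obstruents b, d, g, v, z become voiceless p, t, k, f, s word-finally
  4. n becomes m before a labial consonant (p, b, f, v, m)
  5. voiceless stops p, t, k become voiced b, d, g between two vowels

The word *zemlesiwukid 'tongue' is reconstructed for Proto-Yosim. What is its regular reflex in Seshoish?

Seshoish: *zemlesiwukid > zemlesiwokid > zemleriwokid > zemleriwokit > zemleriwogit  (by vowel merger, rhotacism, final devoicing, intervocalic voicing)

zemleriwogit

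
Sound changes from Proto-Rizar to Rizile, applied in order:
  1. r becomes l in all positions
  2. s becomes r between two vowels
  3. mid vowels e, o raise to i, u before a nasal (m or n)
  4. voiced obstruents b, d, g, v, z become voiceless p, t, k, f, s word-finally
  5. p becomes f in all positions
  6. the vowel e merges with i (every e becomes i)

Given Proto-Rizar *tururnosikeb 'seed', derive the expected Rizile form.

tululnorikif

Rizile: *tururnosikeb > tululnosikeb > tululnorikeb > tululnorikep > tululnorikef > tululnorikif  (by unconditioned shift, rhotacism, final devoicing, unconditioned shift, vowel merger)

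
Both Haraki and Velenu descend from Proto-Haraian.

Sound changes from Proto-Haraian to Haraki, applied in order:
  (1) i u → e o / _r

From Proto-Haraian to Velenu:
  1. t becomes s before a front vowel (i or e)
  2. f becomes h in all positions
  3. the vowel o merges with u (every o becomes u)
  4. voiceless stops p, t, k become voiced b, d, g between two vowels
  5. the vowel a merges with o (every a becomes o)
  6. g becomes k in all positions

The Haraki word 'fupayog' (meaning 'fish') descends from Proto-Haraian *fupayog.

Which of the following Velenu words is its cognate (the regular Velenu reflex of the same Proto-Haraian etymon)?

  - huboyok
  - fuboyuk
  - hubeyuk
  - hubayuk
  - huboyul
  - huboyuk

huboyuk

Velenu: *fupayog
  fupayog (rule 1 does not apply)
  fupayog → hupayog   [unconditioned shift]
  hupayog → hupayug   [vowel merger]
  hupayug → hubayug   [intervocalic voicing]
  hubayug → huboyug   [vowel merger]
  huboyug → huboyuk   [unconditioned shift]
  giving Velenu huboyuk.
Among the options, 'huboyuk' alone shows every Velenu change applied in order.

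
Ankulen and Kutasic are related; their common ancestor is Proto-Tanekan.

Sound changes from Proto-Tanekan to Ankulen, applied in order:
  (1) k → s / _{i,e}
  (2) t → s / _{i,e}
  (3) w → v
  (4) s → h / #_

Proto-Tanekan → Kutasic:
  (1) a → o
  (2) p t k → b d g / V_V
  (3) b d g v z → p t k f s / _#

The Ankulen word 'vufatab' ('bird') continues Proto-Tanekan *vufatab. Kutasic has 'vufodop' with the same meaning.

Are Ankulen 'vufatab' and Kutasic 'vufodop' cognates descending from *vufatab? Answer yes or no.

Derive the expected Kutasic reflex of *vufatab:
Kutasic: start from *vufatab.
  rule 1 (vowel merger): vufatab → vufotob
  rule 2 (intervocalic voicing): vufotob → vufodob
  rule 3 (final devoicing): vufodob → vufodop
  ⇒ Kutasic vufodop
Kutasic 'vufodop' matches the regular reflex exactly, so the pair is cognate.

yes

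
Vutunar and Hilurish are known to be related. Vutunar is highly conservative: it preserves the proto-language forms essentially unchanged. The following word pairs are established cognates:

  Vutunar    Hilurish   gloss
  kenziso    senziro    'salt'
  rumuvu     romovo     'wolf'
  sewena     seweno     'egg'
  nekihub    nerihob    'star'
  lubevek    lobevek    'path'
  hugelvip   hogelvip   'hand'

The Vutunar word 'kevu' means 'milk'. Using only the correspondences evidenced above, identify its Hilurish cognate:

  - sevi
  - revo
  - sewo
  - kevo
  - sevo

kenziso ~ senziro — Vutunar k corresponds to Hilurish s word-initially before a front vowel.
rumuvu ~ romovo — Vutunar u corresponds to Hilurish o word-finally.
Applying these to Vutunar 'kevu':
  kevu → sevu   (k→s word-initially before a front vowel)
  sevu → sevo   (u→o word-finally)
So the Hilurish cognate is 'sevo'.

sevo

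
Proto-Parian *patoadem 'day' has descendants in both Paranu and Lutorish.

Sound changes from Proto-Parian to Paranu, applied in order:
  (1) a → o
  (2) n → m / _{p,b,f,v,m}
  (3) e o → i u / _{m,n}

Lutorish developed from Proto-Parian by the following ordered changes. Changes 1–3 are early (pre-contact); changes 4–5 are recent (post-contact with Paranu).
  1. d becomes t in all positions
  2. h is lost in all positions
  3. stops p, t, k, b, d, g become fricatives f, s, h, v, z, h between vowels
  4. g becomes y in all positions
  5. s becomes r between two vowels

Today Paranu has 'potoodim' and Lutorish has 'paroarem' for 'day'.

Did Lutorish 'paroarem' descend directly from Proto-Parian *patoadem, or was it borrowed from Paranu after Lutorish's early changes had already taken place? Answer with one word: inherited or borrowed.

inherited

If inherited, *patoadem would pass through all of Lutorish's changes:
Lutorish: *patoadem > patoatem > pasoasem > paroarem  (by unconditioned shift, intervocalic lenition, rhotacism)
If borrowed from Paranu 'potoodim' after the early changes, it would undergo only the recent ones:
  rule 4 (unconditioned shift): no change (potoodim)
  rule 5 (rhotacism): no change (potoodim)
  ⇒ as a loan: potoodim
Lutorish 'paroarem' matches the inherited outcome exactly, so it is an inherited cognate, not a loan.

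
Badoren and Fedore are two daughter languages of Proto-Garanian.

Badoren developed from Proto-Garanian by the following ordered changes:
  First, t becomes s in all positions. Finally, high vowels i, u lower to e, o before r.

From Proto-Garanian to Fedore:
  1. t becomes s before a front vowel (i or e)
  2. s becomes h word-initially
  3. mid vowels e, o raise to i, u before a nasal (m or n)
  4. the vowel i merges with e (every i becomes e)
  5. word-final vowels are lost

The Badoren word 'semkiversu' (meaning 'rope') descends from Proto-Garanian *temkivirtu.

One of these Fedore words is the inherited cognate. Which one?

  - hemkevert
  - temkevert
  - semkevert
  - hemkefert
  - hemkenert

hemkevert

Fedore: *temkivirtu
  temkivirtu → semkivirtu   [palatalisation]
  semkivirtu → hemkivirtu   [debuccalisation]
  hemkivirtu → himkivirtu   [pre-nasal raising]
  himkivirtu → hemkevertu   [vowel merger]
  hemkevertu → hemkevert   [apocope]
  giving Fedore hemkevert.
Only 'hemkevert' matches the regular Fedore development of *temkivirtu.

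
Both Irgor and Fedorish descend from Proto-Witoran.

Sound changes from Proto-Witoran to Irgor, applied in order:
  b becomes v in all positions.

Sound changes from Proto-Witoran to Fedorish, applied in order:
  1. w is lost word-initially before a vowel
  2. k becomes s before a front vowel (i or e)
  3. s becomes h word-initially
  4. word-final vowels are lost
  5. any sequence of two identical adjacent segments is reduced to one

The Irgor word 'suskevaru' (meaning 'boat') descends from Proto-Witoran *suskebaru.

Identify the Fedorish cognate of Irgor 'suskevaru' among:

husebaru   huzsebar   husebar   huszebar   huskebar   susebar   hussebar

Fedorish: *suskebaru > sussebaru > hussebaru > hussebar > husebar  (by palatalisation, debuccalisation, apocope, degemination)
The other candidates each miss or misapply at least one Fedorish change.

husebar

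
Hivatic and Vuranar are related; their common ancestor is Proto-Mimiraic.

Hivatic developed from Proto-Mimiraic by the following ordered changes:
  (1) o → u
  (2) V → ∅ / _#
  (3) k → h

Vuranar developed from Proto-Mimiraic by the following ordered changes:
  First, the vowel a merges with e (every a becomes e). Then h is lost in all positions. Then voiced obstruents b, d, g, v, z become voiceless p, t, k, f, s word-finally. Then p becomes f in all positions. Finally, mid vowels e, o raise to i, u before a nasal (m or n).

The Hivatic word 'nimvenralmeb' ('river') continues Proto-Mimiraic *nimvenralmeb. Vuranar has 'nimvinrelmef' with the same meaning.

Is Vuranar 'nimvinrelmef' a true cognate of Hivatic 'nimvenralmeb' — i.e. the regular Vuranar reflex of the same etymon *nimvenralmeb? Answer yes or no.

yes

Derive the expected Vuranar reflex of *nimvenralmeb:
Vuranar: *nimvenralmeb
  nimvenralmeb → nimvenrelmeb   [vowel merger]
  nimvenrelmeb (rule 2 does not apply)
  nimvenrelmeb → nimvenrelmep   [final devoicing]
  nimvenrelmep → nimvenrelmef   [unconditioned shift]
  nimvenrelmef → nimvinrelmef   [pre-nasal raising]
  giving Vuranar nimvinrelmef.
Vuranar 'nimvinrelmef' matches the regular reflex exactly, so the pair is cognate.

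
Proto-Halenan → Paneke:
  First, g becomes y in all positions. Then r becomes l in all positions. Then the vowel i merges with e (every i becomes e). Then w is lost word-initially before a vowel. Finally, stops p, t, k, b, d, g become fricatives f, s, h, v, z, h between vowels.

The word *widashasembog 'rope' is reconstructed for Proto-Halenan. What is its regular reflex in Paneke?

ezashasemboy

Paneke: *widashasembog > widashasemboy > wedashasemboy > edashasemboy > ezashasemboy  (by unconditioned shift, vowel merger, glide loss, intervocalic lenition)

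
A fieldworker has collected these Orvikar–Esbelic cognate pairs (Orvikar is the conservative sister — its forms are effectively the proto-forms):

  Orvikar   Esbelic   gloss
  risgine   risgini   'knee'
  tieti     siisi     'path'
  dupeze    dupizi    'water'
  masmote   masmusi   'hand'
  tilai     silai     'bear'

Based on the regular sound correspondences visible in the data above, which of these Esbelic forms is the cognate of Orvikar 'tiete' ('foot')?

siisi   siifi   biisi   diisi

siisi

tieti ~ siisi, tilai ~ silai — Orvikar t corresponds to Esbelic s word-initially before a front vowel.
tieti ~ siisi — Orvikar e corresponds to Esbelic i after a vowel, before a consonant other than r, m, n, p, b, f, v.
masmote ~ masmusi — Orvikar t corresponds to Esbelic s between vowels (before a front vowel).
risgine ~ risgini, dupeze ~ dupizi — Orvikar e corresponds to Esbelic i word-finally.
Applying these to Orvikar 'tiete':
  tiete → siete   (t→s word-initially before a front vowel)
  siete → siite   (e→i after a vowel, before a consonant other than r, m, n, p, b, f, v)
  siite → siise   (t→s between vowels (before a front vowel))
  siise → siisi   (e→i word-finally)
So the Esbelic cognate is 'siisi'.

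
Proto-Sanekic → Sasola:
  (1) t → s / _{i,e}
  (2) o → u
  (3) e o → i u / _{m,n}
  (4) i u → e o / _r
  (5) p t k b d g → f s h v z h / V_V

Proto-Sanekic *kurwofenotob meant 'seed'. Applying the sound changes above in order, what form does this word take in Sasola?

Sasola: *kurwofenotob > kurwufenutub > kurwufinutub > korwufinutub > korwufinusub  (by vowel merger, pre-nasal raising, pre-rhotic lowering, intervocalic lenition)

korwufinusub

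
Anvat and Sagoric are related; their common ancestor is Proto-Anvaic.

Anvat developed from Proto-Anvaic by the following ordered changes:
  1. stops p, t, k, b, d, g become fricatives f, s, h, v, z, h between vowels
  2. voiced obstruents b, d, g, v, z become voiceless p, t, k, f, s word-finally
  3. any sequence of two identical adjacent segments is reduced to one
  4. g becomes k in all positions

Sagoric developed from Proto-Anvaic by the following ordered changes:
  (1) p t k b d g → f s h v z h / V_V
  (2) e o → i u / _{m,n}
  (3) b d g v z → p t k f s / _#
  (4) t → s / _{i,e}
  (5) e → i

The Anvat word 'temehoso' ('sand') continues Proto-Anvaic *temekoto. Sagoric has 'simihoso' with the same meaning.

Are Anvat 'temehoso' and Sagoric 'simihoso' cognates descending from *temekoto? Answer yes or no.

Derive the expected Sagoric reflex of *temekoto:
Sagoric: *temekoto
  temekoto → temehoso   [intervocalic lenition]
  temehoso → timehoso   [pre-nasal raising]
  timehoso (rule 3 does not apply)
  timehoso → simehoso   [palatalisation]
  simehoso → simihoso   [vowel merger]
  giving Sagoric simihoso.
Sagoric 'simihoso' matches the regular reflex exactly, so the pair is cognate.

yes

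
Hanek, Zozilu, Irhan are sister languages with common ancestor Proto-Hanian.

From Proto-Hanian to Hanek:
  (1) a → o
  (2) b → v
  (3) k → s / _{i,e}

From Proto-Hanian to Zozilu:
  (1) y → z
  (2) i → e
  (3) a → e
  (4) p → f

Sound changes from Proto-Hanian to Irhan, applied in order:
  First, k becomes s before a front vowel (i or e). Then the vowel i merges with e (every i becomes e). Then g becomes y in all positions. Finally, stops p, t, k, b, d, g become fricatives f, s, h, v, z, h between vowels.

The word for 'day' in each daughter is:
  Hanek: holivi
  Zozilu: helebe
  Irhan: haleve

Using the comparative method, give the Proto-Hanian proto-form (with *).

*halibi

Position 5: Hanek has v, Zozilu has b, Irhan has v. Zozilu preserves b here (none of its changes turn any other segment into b), so the proto-segment is *b.
Position 2: Hanek has o, Zozilu has e, Irhan has a. Irhan preserves a here (none of its changes turn any other segment into a), so the proto-segment is *a.
Position 4: Hanek has i, Zozilu has e, Irhan has e. Hanek preserves i here (none of its changes turn any other segment into i), so the proto-segment is *i.
This points to *halibi. Verify forward in each daughter:
Hanek: *halibi > holibi > holivi  (by vowel merger, unconditioned shift)
Zozilu: *halibi > halebe > helebe  (by vowel merger, vowel merger)
Irhan: *halibi
  halibi (rule 1 does not apply)
  halibi → halebe   [vowel merger]
  halebe (rule 3 does not apply)
  halebe → haleve   [intervocalic lenition]
  giving Irhan haleve.
Only *halibi yields all of Hanek holivi, Zozilu helebe, Irhan haleve.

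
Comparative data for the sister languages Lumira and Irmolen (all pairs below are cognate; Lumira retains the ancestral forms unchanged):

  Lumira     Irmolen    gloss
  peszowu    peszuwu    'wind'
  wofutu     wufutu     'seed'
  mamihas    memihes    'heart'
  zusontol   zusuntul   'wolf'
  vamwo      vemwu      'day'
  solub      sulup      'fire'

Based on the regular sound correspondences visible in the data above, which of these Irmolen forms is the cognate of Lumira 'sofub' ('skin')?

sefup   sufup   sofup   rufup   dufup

wofutu ~ wufutu — Lumira o corresponds to Irmolen u after a consonant, before a labial obstruent.
solub ~ sulup — Lumira b corresponds to Irmolen p word-finally.
Applying these to Lumira 'sofub':
  sofub → sufub   (o→u after a consonant, before a labial obstruent)
  sufub → sufup   (b→p word-finally)
So the Irmolen cognate is 'sufup'.

sufup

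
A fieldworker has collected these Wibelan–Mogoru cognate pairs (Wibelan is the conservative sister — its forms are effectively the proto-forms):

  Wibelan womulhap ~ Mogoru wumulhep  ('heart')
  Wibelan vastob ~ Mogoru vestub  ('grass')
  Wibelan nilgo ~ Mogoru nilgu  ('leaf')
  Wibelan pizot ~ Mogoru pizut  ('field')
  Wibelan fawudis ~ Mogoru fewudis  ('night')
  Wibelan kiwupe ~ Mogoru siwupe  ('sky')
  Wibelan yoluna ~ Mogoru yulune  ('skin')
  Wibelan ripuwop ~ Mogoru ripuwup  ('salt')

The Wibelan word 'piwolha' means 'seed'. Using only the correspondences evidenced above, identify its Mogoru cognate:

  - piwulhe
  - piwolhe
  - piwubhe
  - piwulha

piwulhe

pizot ~ pizut, yoluna ~ yulune — Wibelan o corresponds to Mogoru u after a consonant, before a consonant other than r, m, n, p, b, f, v.
yoluna ~ yulune — Wibelan a corresponds to Mogoru e word-finally.
Applying these to Wibelan 'piwolha':
  piwolha → piwulha   (o→u after a consonant, before a consonant other than r, m, n, p, b, f, v)
  piwulha → piwulhe   (a→e word-finally)
So the Mogoru cognate is 'piwulhe'.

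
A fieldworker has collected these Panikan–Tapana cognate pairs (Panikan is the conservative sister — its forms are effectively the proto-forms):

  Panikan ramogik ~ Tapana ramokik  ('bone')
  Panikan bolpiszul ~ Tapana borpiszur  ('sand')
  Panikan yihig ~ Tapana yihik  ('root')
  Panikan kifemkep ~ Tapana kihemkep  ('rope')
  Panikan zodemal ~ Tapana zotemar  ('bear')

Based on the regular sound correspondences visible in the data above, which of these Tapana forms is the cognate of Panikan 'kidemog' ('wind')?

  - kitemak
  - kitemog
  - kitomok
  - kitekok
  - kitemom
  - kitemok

kitemok

zodemal ~ zotemar — Panikan d corresponds to Tapana t between vowels (before a front vowel).
yihig ~ yihik — Panikan g corresponds to Tapana k word-finally.
Applying these to Panikan 'kidemog':
  kidemog → kitemog   (d→t between vowels (before a front vowel))
  kitemog → kitemok   (g→k word-finally)
So the Tapana cognate is 'kitemok'.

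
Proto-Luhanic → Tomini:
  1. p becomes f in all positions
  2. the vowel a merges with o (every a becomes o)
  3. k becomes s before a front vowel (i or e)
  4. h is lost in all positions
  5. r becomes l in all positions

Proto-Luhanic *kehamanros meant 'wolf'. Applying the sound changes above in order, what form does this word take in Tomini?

seomonlos

Tomini: start from *kehamanros.
  rule 1: no change — kehamanros
  rule 2 (vowel merger): kehamanros → kehomonros
  rule 3 (palatalisation): kehomonros → sehomonros
  rule 4 (h-loss): sehomonros → seomonros
  rule 5 (unconditioned shift): seomonros → seomonlos
  ⇒ Tomini seomonlos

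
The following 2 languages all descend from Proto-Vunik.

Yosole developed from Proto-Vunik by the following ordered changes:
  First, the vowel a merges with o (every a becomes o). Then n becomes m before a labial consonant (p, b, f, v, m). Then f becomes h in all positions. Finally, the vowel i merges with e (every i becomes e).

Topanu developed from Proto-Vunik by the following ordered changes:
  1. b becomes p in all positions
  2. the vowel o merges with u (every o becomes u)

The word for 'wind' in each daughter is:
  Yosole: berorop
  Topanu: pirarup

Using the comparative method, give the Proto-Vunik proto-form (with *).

Position 4: Yosole has o, Topanu has a. Topanu preserves a here (none of its changes turn any other segment into a), so the proto-segment is *a.
Position 2: Yosole has e, Topanu has i. Topanu preserves i here (none of its changes turn any other segment into i), so the proto-segment is *i.
Position 6: Yosole has o, Topanu has u. Taking the neighbouring segments as reconstructed: Yosole o could go back to *a or *o; Topanu u could go back to *o or *u — the one source consistent with every daughter is *o.
Continuing position by position gives *birarop; check it forward:
Yosole: start from *birarop.
  rule 1 (vowel merger): birarop → birorop
  rule 2: no change — birorop
  rule 3: no change — birorop
  rule 4 (vowel merger): birorop → berorop
  ⇒ Yosole berorop
Topanu: *birarop
  birarop → pirarop   [unconditioned shift]
  pirarop → pirarup   [vowel merger]
  giving Topanu pirarup.
*birarop is the unique common source.

*birarop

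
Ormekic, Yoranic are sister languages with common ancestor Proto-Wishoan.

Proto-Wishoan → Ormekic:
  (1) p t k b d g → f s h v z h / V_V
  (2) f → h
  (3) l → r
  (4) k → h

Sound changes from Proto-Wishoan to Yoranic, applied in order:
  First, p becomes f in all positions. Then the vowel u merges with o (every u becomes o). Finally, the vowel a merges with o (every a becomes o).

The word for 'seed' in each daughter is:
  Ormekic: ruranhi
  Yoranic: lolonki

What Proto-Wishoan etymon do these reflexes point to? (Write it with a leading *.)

*lulanki

Position 6: Ormekic has h, Yoranic has k. Yoranic preserves k here (none of its changes turn any other segment into k), so the proto-segment is *k.
Position 1: Ormekic has r, Yoranic has l. Yoranic preserves l here (none of its changes turn any other segment into l), so the proto-segment is *l.
Position 3: Ormekic has r, Yoranic has l. Yoranic preserves l here (none of its changes turn any other segment into l), so the proto-segment is *l.
This points to *lulanki. Verify forward in each daughter:
Ormekic: start from *lulanki.
  rule 1: no change — lulanki
  rule 2: no change — lulanki
  rule 3 (unconditioned shift): lulanki → ruranki
  rule 4 (unconditioned shift): ruranki → ruranhi
  ⇒ Ormekic ruranhi
Yoranic: *lulanki
  lulanki (rule 1 does not apply)
  lulanki → lolanki   [vowel merger]
  lolanki → lolonki   [vowel merger]
  giving Yoranic lolonki.
Only *lulanki yields all of Ormekic ruranhi, Yoranic lolonki.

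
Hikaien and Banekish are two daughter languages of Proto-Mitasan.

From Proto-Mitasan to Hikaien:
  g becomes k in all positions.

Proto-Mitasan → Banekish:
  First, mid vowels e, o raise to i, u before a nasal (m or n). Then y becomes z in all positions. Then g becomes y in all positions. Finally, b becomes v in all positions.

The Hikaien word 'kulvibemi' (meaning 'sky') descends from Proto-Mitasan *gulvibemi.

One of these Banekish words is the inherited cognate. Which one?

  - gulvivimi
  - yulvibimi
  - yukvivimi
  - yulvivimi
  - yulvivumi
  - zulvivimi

Banekish: *gulvibemi
  gulvibemi → gulvibimi   [pre-nasal raising]
  gulvibimi (rule 2 does not apply)
  gulvibimi → yulvibimi   [unconditioned shift]
  yulvibimi → yulvivimi   [unconditioned shift]
  giving Banekish yulvivimi.
Only 'yulvivimi' matches the regular Banekish development of *gulvibemi.

yulvivimi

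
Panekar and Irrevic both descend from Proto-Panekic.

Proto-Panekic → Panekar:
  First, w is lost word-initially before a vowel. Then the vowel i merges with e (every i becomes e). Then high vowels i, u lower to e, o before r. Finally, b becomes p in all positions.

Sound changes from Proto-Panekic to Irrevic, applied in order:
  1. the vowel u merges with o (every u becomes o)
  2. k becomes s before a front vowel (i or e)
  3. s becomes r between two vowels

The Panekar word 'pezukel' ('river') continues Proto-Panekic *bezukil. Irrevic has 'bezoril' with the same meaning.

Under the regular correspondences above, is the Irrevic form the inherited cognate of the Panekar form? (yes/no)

yes

Derive the expected Irrevic reflex of *bezukil:
Irrevic: start from *bezukil.
  rule 1 (vowel merger): bezukil → bezokil
  rule 2 (palatalisation): bezokil → bezosil
  rule 3 (rhotacism): bezosil → bezoril
  ⇒ Irrevic bezoril
Irrevic 'bezoril' matches the regular reflex exactly, so the pair is cognate.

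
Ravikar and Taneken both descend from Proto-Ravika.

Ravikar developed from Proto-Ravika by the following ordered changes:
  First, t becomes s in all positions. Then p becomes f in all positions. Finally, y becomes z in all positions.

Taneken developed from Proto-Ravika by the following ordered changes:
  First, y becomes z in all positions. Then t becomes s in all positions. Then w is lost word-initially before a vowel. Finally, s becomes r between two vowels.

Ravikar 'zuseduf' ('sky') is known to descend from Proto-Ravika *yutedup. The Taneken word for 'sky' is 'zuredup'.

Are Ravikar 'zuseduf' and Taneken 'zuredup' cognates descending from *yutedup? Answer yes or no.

Derive the expected Taneken reflex of *yutedup:
Taneken: start from *yutedup.
  rule 1 (unconditioned shift): yutedup → zutedup
  rule 2 (unconditioned shift): zutedup → zusedup
  rule 3: no change — zusedup
  rule 4 (rhotacism): zusedup → zuredup
  ⇒ Taneken zuredup
Taneken 'zuredup' matches the regular reflex exactly, so the pair is cognate.

yes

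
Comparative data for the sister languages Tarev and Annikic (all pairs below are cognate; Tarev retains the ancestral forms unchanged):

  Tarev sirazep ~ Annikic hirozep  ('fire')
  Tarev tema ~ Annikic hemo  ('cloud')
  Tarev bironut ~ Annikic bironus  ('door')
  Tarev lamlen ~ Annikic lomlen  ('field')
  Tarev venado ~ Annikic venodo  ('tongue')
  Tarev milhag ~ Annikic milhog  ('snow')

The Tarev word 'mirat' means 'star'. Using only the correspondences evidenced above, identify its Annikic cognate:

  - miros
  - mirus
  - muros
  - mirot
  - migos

sirazep ~ hirozep, venado ~ venodo — Tarev a corresponds to Annikic o after a consonant, before a consonant other than r, m, n, p, b, f, v.
bironut ~ bironus — Tarev t corresponds to Annikic s word-finally.
Applying these to Tarev 'mirat':
  mirat → mirot   (a→o after a consonant, before a consonant other than r, m, n, p, b, f, v)
  mirot → miros   (t→s word-finally)
So the Annikic cognate is 'miros'.

miros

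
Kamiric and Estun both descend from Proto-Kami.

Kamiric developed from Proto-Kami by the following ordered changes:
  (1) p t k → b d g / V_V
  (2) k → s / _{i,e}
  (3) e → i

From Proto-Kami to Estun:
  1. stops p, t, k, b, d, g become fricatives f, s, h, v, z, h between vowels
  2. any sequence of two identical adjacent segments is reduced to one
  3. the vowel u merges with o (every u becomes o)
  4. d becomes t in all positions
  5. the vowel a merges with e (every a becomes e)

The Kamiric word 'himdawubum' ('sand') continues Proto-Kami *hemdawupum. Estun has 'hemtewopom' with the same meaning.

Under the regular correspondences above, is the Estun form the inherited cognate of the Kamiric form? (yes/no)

no

Derive the expected Estun reflex of *hemdawupum:
Estun: *hemdawupum
  hemdawupum → hemdawufum   [intervocalic lenition]
  hemdawufum (rule 2 does not apply)
  hemdawufum → hemdawofom   [vowel merger]
  hemdawofom → hemtawofom   [unconditioned shift]
  hemtawofom → hemtewofom   [vowel merger]
  giving Estun hemtewofom.
The regular Estun reflex would be 'hemtewofom', but the attested form is 'hemtewopom'. The correspondence is irregular, so they are not cognates (the Estun form has a different source).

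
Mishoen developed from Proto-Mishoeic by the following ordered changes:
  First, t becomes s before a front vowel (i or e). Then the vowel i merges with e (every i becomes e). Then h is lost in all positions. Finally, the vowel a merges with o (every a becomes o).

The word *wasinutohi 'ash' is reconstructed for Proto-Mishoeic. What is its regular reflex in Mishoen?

Mishoen: *wasinutohi > wasenutohe > wasenutoe > wosenutoe  (by vowel merger, h-loss, vowel merger)

wosenutoe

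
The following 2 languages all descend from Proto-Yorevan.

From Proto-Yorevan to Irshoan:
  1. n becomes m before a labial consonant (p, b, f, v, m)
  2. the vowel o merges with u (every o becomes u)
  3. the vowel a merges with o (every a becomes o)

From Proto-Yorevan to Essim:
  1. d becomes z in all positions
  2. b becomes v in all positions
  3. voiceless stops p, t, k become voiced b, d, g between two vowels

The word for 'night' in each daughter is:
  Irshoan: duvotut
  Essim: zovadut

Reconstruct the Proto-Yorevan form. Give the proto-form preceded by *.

Position 5: Irshoan has t, Essim has d. Irshoan preserves t here (none of its changes turn any other segment into t), so the proto-segment is *t.
Position 4: Irshoan has o, Essim has a. Essim preserves a here (none of its changes turn any other segment into a), so the proto-segment is *a.
Continuing position by position gives *dovatut; check it forward:
Irshoan: start from *dovatut.
  rule 1: no change — dovatut
  rule 2 (vowel merger): dovatut → duvatut
  rule 3 (vowel merger): duvatut → duvotut
  ⇒ Irshoan duvotut
Essim: start from *dovatut.
  rule 1 (unconditioned shift): dovatut → zovatut
  rule 2: no change — zovatut
  rule 3 (intervocalic voicing): zovatut → zovadut
  ⇒ Essim zovadut
*dovatut is the unique common source.

*dovatut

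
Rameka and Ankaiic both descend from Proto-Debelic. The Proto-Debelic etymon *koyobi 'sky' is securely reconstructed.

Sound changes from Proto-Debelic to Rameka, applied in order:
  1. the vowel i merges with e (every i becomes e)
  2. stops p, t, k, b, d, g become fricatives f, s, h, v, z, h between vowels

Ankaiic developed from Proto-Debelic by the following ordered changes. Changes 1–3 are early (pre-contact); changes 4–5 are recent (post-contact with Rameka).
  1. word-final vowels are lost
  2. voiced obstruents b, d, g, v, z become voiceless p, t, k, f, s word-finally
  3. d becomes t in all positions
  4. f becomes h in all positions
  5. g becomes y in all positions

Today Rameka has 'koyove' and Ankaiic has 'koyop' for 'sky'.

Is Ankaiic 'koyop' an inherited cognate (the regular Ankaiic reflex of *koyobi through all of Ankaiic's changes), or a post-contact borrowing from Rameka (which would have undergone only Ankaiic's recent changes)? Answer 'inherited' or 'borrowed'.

inherited

If inherited, *koyobi would pass through all of Ankaiic's changes:
Ankaiic: *koyobi
  koyobi → koyob   [apocope]
  koyob → koyop   [final devoicing]
  koyop (rule 3 does not apply)
  koyop (rule 4 does not apply)
  koyop (rule 5 does not apply)
  giving Ankaiic koyop.
If borrowed from Rameka 'koyove' after the early changes, it would undergo only the recent ones:
  rule 4 (unconditioned shift): no change (koyove)
  rule 5 (unconditioned shift): no change (koyove)
  ⇒ as a loan: koyove
Ankaiic 'koyop' matches the inherited outcome exactly, so it is an inherited cognate, not a loan.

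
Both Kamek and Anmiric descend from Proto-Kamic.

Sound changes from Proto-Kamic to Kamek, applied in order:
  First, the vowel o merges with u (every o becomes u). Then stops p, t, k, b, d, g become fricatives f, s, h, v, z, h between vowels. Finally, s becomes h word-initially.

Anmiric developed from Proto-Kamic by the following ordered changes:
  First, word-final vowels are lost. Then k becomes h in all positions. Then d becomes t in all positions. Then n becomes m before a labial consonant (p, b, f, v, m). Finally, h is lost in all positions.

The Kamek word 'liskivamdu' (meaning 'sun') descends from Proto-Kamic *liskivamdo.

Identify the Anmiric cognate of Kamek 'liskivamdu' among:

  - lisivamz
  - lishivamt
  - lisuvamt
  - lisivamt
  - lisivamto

Anmiric: start from *liskivamdo.
  rule 1 (apocope): liskivamdo → liskivamd
  rule 2 (unconditioned shift): liskivamd → lishivamd
  rule 3 (unconditioned shift): lishivamd → lishivamt
  rule 4: no change — lishivamt
  rule 5 (h-loss): lishivamt → lisivamt
  ⇒ Anmiric lisivamt

lisivamt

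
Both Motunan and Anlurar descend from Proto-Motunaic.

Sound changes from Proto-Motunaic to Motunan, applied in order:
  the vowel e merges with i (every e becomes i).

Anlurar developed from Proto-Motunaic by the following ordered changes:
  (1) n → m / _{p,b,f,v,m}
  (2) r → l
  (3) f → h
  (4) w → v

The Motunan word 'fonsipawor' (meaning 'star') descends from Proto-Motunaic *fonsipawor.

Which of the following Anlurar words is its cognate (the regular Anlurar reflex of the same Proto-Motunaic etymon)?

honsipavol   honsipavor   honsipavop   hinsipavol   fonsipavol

Anlurar: *fonsipawor
  fonsipawor (rule 1 does not apply)
  fonsipawor → fonsipawol   [unconditioned shift]
  fonsipawol → honsipawol   [unconditioned shift]
  honsipawol → honsipavol   [unconditioned shift]
  giving Anlurar honsipavol.
The other candidates each miss or misapply at least one Anlurar change.

honsipavol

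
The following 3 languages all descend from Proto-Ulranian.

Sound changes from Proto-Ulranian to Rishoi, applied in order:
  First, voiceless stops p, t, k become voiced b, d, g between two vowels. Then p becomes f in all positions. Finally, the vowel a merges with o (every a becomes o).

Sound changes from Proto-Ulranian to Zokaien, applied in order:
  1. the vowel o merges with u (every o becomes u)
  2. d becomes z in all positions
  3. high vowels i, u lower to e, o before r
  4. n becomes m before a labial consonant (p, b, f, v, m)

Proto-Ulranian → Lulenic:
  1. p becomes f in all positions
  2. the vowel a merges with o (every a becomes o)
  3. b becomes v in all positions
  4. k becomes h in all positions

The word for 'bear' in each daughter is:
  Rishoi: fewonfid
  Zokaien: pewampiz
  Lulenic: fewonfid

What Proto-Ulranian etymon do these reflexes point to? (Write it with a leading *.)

Position 8: Rishoi has d, Zokaien has z, Lulenic has d. Lulenic preserves d here (none of its changes turn any other segment into d), so the proto-segment is *d.
Position 6: Rishoi has f, Zokaien has p, Lulenic has f. Zokaien preserves p here (none of its changes turn any other segment into p), so the proto-segment is *p.
Continuing position by position gives *pewanpid; check it forward:
Rishoi: *pewanpid > fewanfid > fewonfid  (by unconditioned shift, vowel merger)
Zokaien: *pewanpid
  pewanpid (rule 1 does not apply)
  pewanpid → pewanpiz   [unconditioned shift]
  pewanpiz (rule 3 does not apply)
  pewanpiz → pewampiz   [nasal place assimilation]
  giving Zokaien pewampiz.
Lulenic: *pewanpid
  pewanpid → fewanfid   [unconditioned shift]
  fewanfid → fewonfid   [vowel merger]
  fewonfid (rule 3 does not apply)
  fewonfid (rule 4 does not apply)
  giving Lulenic fewonfid.
*pewanpid is the unique common source.

*pewanpid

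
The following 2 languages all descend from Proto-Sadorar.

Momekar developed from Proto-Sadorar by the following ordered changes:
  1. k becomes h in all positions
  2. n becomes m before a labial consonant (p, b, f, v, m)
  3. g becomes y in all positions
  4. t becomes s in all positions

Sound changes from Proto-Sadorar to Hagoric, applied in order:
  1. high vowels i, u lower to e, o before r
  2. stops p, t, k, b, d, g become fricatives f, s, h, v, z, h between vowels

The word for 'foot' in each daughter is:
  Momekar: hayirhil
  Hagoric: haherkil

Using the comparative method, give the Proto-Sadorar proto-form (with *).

Position 4: Momekar has i, Hagoric has e. Momekar preserves i here (none of its changes turn any other segment into i), so the proto-segment is *i.
Position 3: Momekar has y, Hagoric has h. Taking the neighbouring segments as reconstructed: Momekar y could go back to *g or *y; Hagoric h could go back to *k or *g or *h — the one source consistent with every daughter is *g.
Position 6: Momekar has h, Hagoric has k. Hagoric preserves k here (none of its changes turn any other segment into k), so the proto-segment is *k.
This points to *hagirkil. Verify forward in each daughter:
Momekar: *hagirkil
  hagirkil → hagirhil   [unconditioned shift]
  hagirhil (rule 2 does not apply)
  hagirhil → hayirhil   [unconditioned shift]
  hayirhil (rule 4 does not apply)
  giving Momekar hayirhil.
Hagoric: *hagirkil > hagerkil > haherkil  (by pre-rhotic lowering, intervocalic lenition)
No other proto-form is consistent with every reflex, so the reconstruction is *hagirkil.

*hagirkil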